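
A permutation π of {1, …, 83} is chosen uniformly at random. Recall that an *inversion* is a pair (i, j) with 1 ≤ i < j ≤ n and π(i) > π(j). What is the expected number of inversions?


Write X = Σ X_I over the C(83, 2) = 3403 pairs i < j, with X_I the indicator of one inversion.
There are 3403 indicators.
For each fixed pair i < j, the values π(i) and π(j) are two distinct elements of {1, …, 83} in uniformly random order; by symmetry P[π(i) > π(j)] = 1/2.
By linearity: E[X] = 3403 · (1/2) = C(83, 2) · (1/2) = 3403/2 = 3403/2 ≈ 1701.500.

E[X] = 3403/2 = 1701.500.


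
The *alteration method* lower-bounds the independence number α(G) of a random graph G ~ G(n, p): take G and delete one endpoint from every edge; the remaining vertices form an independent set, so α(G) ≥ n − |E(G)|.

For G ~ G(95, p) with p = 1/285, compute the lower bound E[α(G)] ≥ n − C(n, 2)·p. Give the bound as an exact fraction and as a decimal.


E[|E(G)|] = C(95, 2)·p = 4465 · (1/285) = 47/3.
E[α(G)] ≥ n − E[|E(G)|] = 95 − 47/3 = 238/3.
Numerically: ≈ 79.3333.
(This is only a lower bound; the true E[α(G)] may be larger.)

E[α(G)] ≥ 238/3 ≈ 79.3333.


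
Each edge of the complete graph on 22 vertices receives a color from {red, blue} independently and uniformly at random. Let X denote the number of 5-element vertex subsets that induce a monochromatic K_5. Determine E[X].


Let X = Σ_S X_S over the C(22, 5) = 26334 subsets S of size 5, where X_S = 1 if the K_5 on S is monochromatic.
For a fixed S, the K_5 on S has C(5, 2) = 10 edges. P[all 10 edges red] = (1/2)^10, and likewise for blue, so P[monochromatic] = 2·(1/2)^10 = 2^{1 − 10} = 1/512.
Summing: E[X] = C(22, 5) · 2^{1 − 10} = 26334 · 1/512 = 13167/256.
Numerically: E[X] ≈ 51.4336.

E[X] = C(22,5)·2^(1−C(5,2)) = 13167/256 ≈ 51.4336.


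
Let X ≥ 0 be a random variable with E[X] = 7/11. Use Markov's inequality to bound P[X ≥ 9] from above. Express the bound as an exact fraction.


μ = E[X] = 7/11, a = 9.
Markov: P[X ≥ 9] ≤ μ/a = (7/11)/9 = 7/99.
Numerically: ≈ 0.0707.
(Since a = 9 > μ = 0.6364, the bound 7/99 is < 1 and informative.)

P[X ≥ 9] ≤ 7/99 ≈ 0.0707.


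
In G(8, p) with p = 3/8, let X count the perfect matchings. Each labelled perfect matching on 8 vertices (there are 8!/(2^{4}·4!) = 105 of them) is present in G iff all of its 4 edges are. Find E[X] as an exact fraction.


K_8 has 8!/(2^{4}·4!) = 105 labelled perfect matchings.
For each such perfect matching H, let X_H = 1 if all 4 edges of H are present in G. Then P[X_H = 1] = p^{4} = (3/8)^{4} = 81/4096.
By linearity of expectation: E[X] = Σ_H E[X_H] = 105 · p^{4} = 105 · 81/4096 = 8505/4096.
Numerically: E[X] ≈ 2.0764.

E[X] = 105 · (3/8)^{4} = 8505/4096 ≈ 2.0764.


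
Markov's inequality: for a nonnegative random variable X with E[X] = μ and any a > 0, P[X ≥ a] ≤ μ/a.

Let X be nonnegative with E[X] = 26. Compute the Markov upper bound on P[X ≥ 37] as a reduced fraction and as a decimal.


μ = E[X] = 26, a = 37.
Markov: P[X ≥ 37] ≤ μ/a = (26)/37 = 26/37.
Numerically: ≈ 0.703.
(Since a = 37 > μ = 26.000, the bound 26/37 is < 1 and informative.)

P[X ≥ 37] ≤ 26/37 ≈ 0.703.


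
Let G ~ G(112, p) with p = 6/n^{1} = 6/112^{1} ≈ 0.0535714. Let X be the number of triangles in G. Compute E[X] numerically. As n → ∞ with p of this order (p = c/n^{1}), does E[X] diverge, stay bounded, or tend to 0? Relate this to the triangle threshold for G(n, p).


Number of potential triangles: C(112, 3) = 227920.
Each occurs with probability p³ ≈ (0.0535714)³ ≈ 1.53744534e-04.
By linearity: E[X] = C(112, 3)·p³ ≈ 227920 · 1.53744534e-04 ≈ 35.041454.
Here α = 1, so p = 6/n is exactly at the triangle threshold p ~ 1/n. Asymptotically E[X] → c³/6 = 6³/6 = 36 ≈ 36.000000, a bounded constant. In this regime the triangle count is asymptotically Poisson(c³/6).

E[X] ≈ 35.041454; in regime p = Θ(1/n^{1}) E[X] stays bounded (at the triangle threshold p ~ 1/n).


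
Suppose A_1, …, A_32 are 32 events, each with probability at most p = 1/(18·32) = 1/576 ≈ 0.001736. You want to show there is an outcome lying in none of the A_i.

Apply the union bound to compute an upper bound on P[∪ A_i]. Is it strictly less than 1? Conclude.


Union bound: P[∪_{i=1}^{32} A_i] ≤ Σ_i P[A_i] ≤ 32·p = 32·(1/576) = 1/18.
Numerically: 1/18 ≈ 0.055556.
Is 1/18 < 1? YES.
Since P[∪ A_i] ≤ 1/18 < 1, the complement has P[∩ A_i^c] ≥ 1 − 1/18 = 17/18 > 0, so some outcome avoids every A_i.

32·p = 1/18 ≈ 0.055556; existence CERTIFIED by the union bound.


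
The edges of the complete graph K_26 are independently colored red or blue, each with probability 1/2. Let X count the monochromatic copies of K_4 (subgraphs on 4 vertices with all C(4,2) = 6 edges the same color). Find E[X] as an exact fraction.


Let X = Σ_S X_S over the C(26, 4) = 14950 subsets S of size 4, where X_S = 1 if the K_4 on S is monochromatic.
For a fixed S, the K_4 on S has C(4, 2) = 6 edges. P[all 6 edges red] = (1/2)^6, and likewise for blue, so P[monochromatic] = 2·(1/2)^6 = 2^{1 − 6} = 1/32.
Summing: E[X] = C(26, 4) · 2^{1 − 6} = 14950 · 1/32 = 7475/16.
Numerically: E[X] ≈ 467.18750.

E[X] = C(26,4)·2^(1−C(4,2)) = 7475/16 ≈ 467.18750.


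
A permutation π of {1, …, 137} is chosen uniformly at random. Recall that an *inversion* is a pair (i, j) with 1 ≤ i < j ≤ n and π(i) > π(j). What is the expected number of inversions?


Write X = Σ X_I over the C(137, 2) = 9316 pairs i < j, with X_I the indicator of one inversion.
There are 9316 indicators.
For each fixed pair i < j, the values π(i) and π(j) are two distinct elements of {1, …, 137} in uniformly random order; by symmetry P[π(i) > π(j)] = 1/2.
By linearity: E[X] = 9316 · (1/2) = C(137, 2) · (1/2) = 9316/2 = 4658 ≈ 4658.000000.

E[X] = 4658 = 4658.000000.


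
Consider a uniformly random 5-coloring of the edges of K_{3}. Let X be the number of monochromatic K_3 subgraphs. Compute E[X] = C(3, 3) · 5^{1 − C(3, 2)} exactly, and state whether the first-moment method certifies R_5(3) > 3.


E[X] = C(3, 3) · 5^{1 − 3} = 1 · 5^{−2} = 1/25.
As a reduced fraction: E[X] = 1/25 ≈ 0.0400000.
Is E[X] < 1? YES.
Since E[X] < 1, there exists a 5-coloring of K_{3} with no monochromatic K_3; hence R_5(3) > 3.

E[X] = 1/25 ≈ 0.0400000; E[X] < 1, so R_5(3) > 3.


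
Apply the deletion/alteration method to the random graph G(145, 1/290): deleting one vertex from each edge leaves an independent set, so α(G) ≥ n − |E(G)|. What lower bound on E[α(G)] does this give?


E[|E(G)|] = C(145, 2)·p = 10440 · (1/290) = 36.
E[α(G)] ≥ n − E[|E(G)|] = 145 − 36 = 109.
Numerically: ≈ 109.00000.
(This is only a lower bound; the true E[α(G)] may be larger.)

E[α(G)] ≥ 109 ≈ 109.00000.


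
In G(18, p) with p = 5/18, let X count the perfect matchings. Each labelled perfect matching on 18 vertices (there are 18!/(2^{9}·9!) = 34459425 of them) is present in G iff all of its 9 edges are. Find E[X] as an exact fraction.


K_18 has 18!/(2^{9}·9!) = 34459425 labelled perfect matchings.
For each such perfect matching H, let X_H = 1 if all 9 edges of H are present in G. Then P[X_H = 1] = p^{9} = (5/18)^{9} = 1953125/198359290368.
By linearity of expectation: E[X] = Σ_H E[X_H] = 34459425 · p^{9} = 34459425 · 1953125/198359290368 = 830908203125/2448880128.
Numerically: E[X] ≈ 339.301.

E[X] = 34459425 · (5/18)^{9} = 830908203125/2448880128 ≈ 339.301.


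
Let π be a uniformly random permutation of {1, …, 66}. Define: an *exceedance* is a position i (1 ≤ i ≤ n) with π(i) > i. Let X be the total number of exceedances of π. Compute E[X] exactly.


Write X = Σ_{i=1}^{66} X_i, where X_i = 1_{π(i) > i}.
For each fixed i, π(i) is uniform over {1, …, 66} (marginal of a uniform permutation), so P[π(i) > i] = (n − i)/n. Summing: Σ_{i=1}^{66} (n − i)/n = (0 + 1 + … + 65)/66 = 66(66 − 1)/(2·66) = (66 − 1)/2.
Hence E[X] = Σ_{i=1}^{66} (66 − i)/66 = 65/2 ≈ 32.5000.

E[X] = 65/2 = 32.5000.


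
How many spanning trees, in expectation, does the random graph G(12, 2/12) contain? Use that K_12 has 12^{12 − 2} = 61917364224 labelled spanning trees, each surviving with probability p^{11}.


K_12 has 12^{12 − 2} = 61917364224 labelled spanning trees.
For each such spanning tree H, let X_H = 1 if all 11 edges of H are present in G. Then P[X_H = 1] = p^{11} = (1/6)^{11} = 1/362797056.
Summing the indicators: E[X] = Σ_H E[X_H] = 61917364224 · p^{11} = 61917364224 · 1/362797056 = 512/3.
Numerically: E[X] ≈ 170.7.

E[X] = 61917364224 · (1/6)^{11} = 512/3 ≈ 170.7.


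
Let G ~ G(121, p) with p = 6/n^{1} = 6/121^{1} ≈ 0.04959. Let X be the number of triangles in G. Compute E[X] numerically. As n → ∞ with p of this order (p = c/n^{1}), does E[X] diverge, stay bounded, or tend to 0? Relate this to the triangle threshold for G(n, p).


Number of potential triangles: C(121, 3) = 287980.
Each occurs with probability p³ ≈ (0.04959)³ ≈ 1.219264e-04.
By linearity: E[X] = C(121, 3)·p³ ≈ 287980 · 1.219264e-04 ≈ 35.1124.
Here α = 1, so p = 6/n is exactly at the triangle threshold p ~ 1/n. Asymptotically E[X] → c³/6 = 6³/6 = 36 ≈ 36.0000, a bounded constant. In this regime the triangle count is asymptotically Poisson(c³/6).

E[X] ≈ 35.1124; in regime p = Θ(1/n^{1}) E[X] stays bounded (at the triangle threshold p ~ 1/n).


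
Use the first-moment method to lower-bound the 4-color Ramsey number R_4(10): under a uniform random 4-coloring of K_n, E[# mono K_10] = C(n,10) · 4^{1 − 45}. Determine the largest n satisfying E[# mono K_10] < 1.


We need C(n, 10) · 4^{1 − 45} < 1, i.e. C(n, 10) < 4^{45 − 1} = 309485009821345068724781056.
Check values of n near the boundary:
  n = 2021: C(2021, 10) = 306347841644770462864800616; 306347841644770462864800616 < 309485009821345068724781056? YES
  n = 2022: C(2022, 10) = 307870445231474093395937796; 307870445231474093395937796 < 309485009821345068724781056? YES
  n = 2023: C(2023, 10) = 309399856285778485315440716; 309399856285778485315440716 < 309485009821345068724781056? YES
  n = 2024: C(2024, 10) = 310936101848269937576192656; 310936101848269937576192656 < 309485009821345068724781056? NO
The largest n with C(n, 10) < 309485009821345068724781056 is n = 2023 (where E[X] = 77349964071444621328860179/77371252455336267181195264 ≈ 0.99972). Hence R_4(10) > 2023, i.e. R_4(10) ≥ 2024.

Largest n = 2023; hence R_4(10) > 2023.


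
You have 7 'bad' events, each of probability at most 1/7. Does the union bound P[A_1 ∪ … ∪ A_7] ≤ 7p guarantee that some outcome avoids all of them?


Union bound: P[∪_{i=1}^{7} A_i] ≤ Σ_i P[A_i] ≤ 7·p = 7·(1/7) = 1.
Numerically: 1 ≈ 1.0000000.
Is 1 < 1? NO.
Since the bound 1 is ≥ 1, the union bound is uninformative here; it does NOT by itself certify existence.

7·p = 1 ≈ 1.0000000; existence NOT certified by the union bound.


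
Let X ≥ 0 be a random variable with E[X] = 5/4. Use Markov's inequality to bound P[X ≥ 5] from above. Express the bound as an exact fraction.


μ = E[X] = 5/4, a = 5.
Markov: P[X ≥ 5] ≤ μ/a = (5/4)/5 = 1/4.
Numerically: ≈ 0.25000.
(Since a = 5 > μ = 1.25000, the bound 1/4 is < 1 and informative.)

P[X ≥ 5] ≤ 1/4 ≈ 0.25000.


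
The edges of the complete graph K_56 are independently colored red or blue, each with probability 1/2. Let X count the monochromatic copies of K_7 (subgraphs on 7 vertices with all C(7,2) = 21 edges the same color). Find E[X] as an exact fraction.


Let X = Σ_S X_S over the C(56, 7) = 231917400 subsets S of size 7, where X_S = 1 if the K_7 on S is monochromatic.
For a fixed S, the K_7 on S has C(7, 2) = 21 edges. P[all 21 edges red] = (1/2)^21, and likewise for blue, so P[monochromatic] = 2·(1/2)^21 = 2^{1 − 21} = 1/1048576.
Summing: E[X] = C(56, 7) · 2^{1 − 21} = 231917400 · 1/1048576 = 28989675/131072.
Numerically: E[X] ≈ 221.173668.

E[X] = C(56,7)·2^(1−C(7,2)) = 28989675/131072 ≈ 221.173668.


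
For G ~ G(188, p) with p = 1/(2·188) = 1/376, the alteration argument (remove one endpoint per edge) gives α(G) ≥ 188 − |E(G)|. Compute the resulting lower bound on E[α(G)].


E[|E(G)|] = C(188, 2)·p = 17578 · (1/376) = 187/4.
E[α(G)] ≥ n − E[|E(G)|] = 188 − 187/4 = 565/4.
Numerically: ≈ 141.250.
(This is only a lower bound; the true E[α(G)] may be larger.)

E[α(G)] ≥ 565/4 ≈ 141.250.


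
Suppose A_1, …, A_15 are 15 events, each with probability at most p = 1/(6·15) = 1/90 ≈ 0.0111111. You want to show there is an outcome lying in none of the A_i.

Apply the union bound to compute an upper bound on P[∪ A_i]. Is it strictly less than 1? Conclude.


Union bound: P[∪_{i=1}^{15} A_i] ≤ Σ_i P[A_i] ≤ 15·p = 15·(1/90) = 1/6.
Numerically: 1/6 ≈ 0.1666667.
Is 1/6 < 1? YES.
Since P[∪ A_i] ≤ 1/6 < 1, the complement has P[∩ A_i^c] ≥ 1 − 1/6 = 5/6 > 0, so some outcome avoids every A_i.

15·p = 1/6 ≈ 0.1666667; existence CERTIFIED by the union bound.


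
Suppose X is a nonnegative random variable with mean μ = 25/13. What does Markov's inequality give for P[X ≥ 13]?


μ = E[X] = 25/13, a = 13.
Markov: P[X ≥ 13] ≤ μ/a = (25/13)/13 = 25/169.
Numerically: ≈ 0.148.
(Since a = 13 > μ = 1.923, the bound 25/169 is < 1 and informative.)

P[X ≥ 13] ≤ 25/169 ≈ 0.148.


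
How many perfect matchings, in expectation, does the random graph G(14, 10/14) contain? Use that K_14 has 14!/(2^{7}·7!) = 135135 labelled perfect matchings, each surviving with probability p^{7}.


K_14 has 14!/(2^{7}·7!) = 135135 labelled perfect matchings.
For each such perfect matching H, let X_H = 1 if all 7 edges of H are present in G. Then P[X_H = 1] = p^{7} = (5/7)^{7} = 78125/823543.
By linearity: E[X] = Σ_H E[X_H] = 135135 · p^{7} = 135135 · 78125/823543 = 1508203125/117649.
Numerically: E[X] ≈ 1.28e+04.

E[X] = 135135 · (5/7)^{7} = 1508203125/117649 ≈ 1.28e+04.


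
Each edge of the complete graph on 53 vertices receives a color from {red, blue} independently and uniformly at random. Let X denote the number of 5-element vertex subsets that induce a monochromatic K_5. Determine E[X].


Let X = Σ_S X_S over the C(53, 5) = 2869685 subsets S of size 5, where X_S = 1 if the K_5 on S is monochromatic.
For a fixed S, the K_5 on S has C(5, 2) = 10 edges. P[all 10 edges red] = (1/2)^10, and likewise for blue, so P[monochromatic] = 2·(1/2)^10 = 2^{1 − 10} = 1/512.
By linearity: E[X] = C(53, 5) · 2^{1 − 10} = 2869685 · 1/512 = 2869685/512.
Numerically: E[X] ≈ 5604.854.

E[X] = C(53,5)·2^(1−C(5,2)) = 2869685/512 ≈ 5604.854.


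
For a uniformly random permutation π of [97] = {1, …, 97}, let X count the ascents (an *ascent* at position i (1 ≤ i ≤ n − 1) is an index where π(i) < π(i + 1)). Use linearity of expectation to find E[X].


Write X = Σ X_I over i = 1, …, 96, with X_I the indicator of one ascent.
There are 96 indicators.
For each fixed i, the pair (π(i), π(i+1)) is a uniformly random ordered pair of distinct values from {1, …, 97}; by symmetry P[π(i) < π(i+1)] = 1/2.
By linearity: E[X] = 96 · (1/2) = (97 − 1) · (1/2) = 48 ≈ 48.0000.

E[X] = 48 = 48.0000.


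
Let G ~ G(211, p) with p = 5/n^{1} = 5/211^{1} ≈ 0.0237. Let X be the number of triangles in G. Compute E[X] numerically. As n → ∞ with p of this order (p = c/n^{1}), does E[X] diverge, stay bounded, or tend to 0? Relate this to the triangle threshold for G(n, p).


Number of potential triangles: C(211, 3) = 1543465.
Each occurs with probability p³ ≈ (0.0237)³ ≈ 1.330646e-05.
By linearity: E[X] = C(211, 3)·p³ ≈ 1543465 · 1.330646e-05 ≈ 20.5381.
Here α = 1, so p = 5/n is exactly at the triangle threshold p ~ 1/n. Asymptotically E[X] → c³/6 = 5³/6 = 125/6 ≈ 20.8333, a bounded constant. In this regime the triangle count is asymptotically Poisson(c³/6).

E[X] ≈ 20.5381; in regime p = Θ(1/n^{1}) E[X] stays bounded (at the triangle threshold p ~ 1/n).


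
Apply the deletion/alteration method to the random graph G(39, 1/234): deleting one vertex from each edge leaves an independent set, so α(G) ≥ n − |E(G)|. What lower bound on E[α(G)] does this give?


E[|E(G)|] = C(39, 2)·p = 741 · (1/234) = 19/6.
E[α(G)] ≥ n − E[|E(G)|] = 39 − 19/6 = 215/6.
Numerically: ≈ 35.833.
(This is only a lower bound; the true E[α(G)] may be larger.)

E[α(G)] ≥ 215/6 ≈ 35.833.


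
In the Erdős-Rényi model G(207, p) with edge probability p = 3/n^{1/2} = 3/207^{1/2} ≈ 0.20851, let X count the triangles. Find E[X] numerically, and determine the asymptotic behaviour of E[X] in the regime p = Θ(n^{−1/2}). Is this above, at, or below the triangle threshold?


Number of potential triangles: C(207, 3) = 1456935.
Each occurs with probability p³ ≈ (0.20851)³ ≈ 9.0658441e-03.
By linearity: E[X] = C(207, 3)·p³ ≈ 1456935 · 9.0658441e-03 ≈ 13208.34556.
Since α = 1/2 < 1, p = c/n^{1/2} ≫ 1/n is above the triangle threshold p ~ 1/n. Asymptotically E[X] ~ (c³/6)·n^{3(1−α)} = (3³/6)·n^{1.5} → ∞; triangles are abundant w.h.p.

E[X] ≈ 13208.34556; in regime p = Θ(1/n^{1/2}) E[X] diverges (above the triangle threshold p ~ 1/n).


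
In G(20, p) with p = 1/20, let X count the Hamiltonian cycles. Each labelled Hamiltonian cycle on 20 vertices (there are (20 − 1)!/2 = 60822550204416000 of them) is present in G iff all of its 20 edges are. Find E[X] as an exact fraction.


K_20 has (20 − 1)!/2 = 60822550204416000 labelled Hamiltonian cycles.
For each such Hamiltonian cycle H, let X_H = 1 if all 20 edges of H are present in G. Then P[X_H = 1] = p^{20} = (1/20)^{20} = 1/104857600000000000000000000.
Summing the indicators: E[X] = Σ_H E[X_H] = 60822550204416000 · p^{20} = 60822550204416000 · 1/104857600000000000000000000 = 14849255421/25600000000000000000.
Numerically: E[X] ≈ 5.8e-10.

E[X] = 60822550204416000 · (1/20)^{20} = 14849255421/25600000000000000000 ≈ 5.8e-10.


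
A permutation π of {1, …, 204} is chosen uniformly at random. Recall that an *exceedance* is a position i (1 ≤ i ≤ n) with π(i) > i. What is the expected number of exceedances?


Write X = Σ_{i=1}^{204} X_i, where X_i = 1_{π(i) > i}.
For each fixed i, π(i) is uniform over {1, …, 204} (marginal of a uniform permutation), so P[π(i) > i] = (n − i)/n. Summing: Σ_{i=1}^{204} (n − i)/n = (0 + 1 + … + 203)/204 = 204(204 − 1)/(2·204) = (204 − 1)/2.
Hence E[X] = Σ_{i=1}^{204} (204 − i)/204 = 203/2 ≈ 101.5000.

E[X] = 203/2 = 101.5000.


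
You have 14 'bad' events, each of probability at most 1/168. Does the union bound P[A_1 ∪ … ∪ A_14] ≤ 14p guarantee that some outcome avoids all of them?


Union bound: P[∪_{i=1}^{14} A_i] ≤ Σ_i P[A_i] ≤ 14·p = 14·(1/168) = 1/12.
Numerically: 1/12 ≈ 0.0833.
Is 1/12 < 1? YES.
Since P[∪ A_i] ≤ 1/12 < 1, the complement has P[∩ A_i^c] ≥ 1 − 1/12 = 11/12 > 0, so some outcome avoids every A_i.

14·p = 1/12 ≈ 0.0833; existence CERTIFIED by the union bound.


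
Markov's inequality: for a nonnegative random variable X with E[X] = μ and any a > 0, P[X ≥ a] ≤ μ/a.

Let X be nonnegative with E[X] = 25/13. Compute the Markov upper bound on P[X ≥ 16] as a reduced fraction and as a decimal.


μ = E[X] = 25/13, a = 16.
Markov: P[X ≥ 16] ≤ μ/a = (25/13)/16 = 25/208.
Numerically: ≈ 0.1202.
(Since a = 16 > μ = 1.9231, the bound 25/208 is < 1 and informative.)

P[X ≥ 16] ≤ 25/208 ≈ 0.1202.


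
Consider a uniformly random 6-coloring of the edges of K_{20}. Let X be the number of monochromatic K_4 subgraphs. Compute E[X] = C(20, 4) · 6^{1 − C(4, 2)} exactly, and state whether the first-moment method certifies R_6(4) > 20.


E[X] = C(20, 4) · 6^{1 − 6} = 4845 · 6^{−5} = 4845/7776.
As a reduced fraction: E[X] = 1615/2592 ≈ 0.6230710.
Is E[X] < 1? YES.
Since E[X] < 1, there exists a 6-coloring of K_{20} with no monochromatic K_4; hence R_6(4) > 20.

E[X] = 1615/2592 ≈ 0.6230710; E[X] < 1, so R_6(4) > 20.


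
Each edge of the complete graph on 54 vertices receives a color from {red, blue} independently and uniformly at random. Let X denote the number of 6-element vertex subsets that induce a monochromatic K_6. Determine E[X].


Let X = Σ_S X_S over the C(54, 6) = 25827165 subsets S of size 6, where X_S = 1 if the K_6 on S is monochromatic.
For a fixed S, the K_6 on S has C(6, 2) = 15 edges. P[all 15 edges red] = (1/2)^15, and likewise for blue, so P[monochromatic] = 2·(1/2)^15 = 2^{1 − 15} = 1/16384.
Summing: E[X] = C(54, 6) · 2^{1 − 15} = 25827165 · 1/16384 = 25827165/16384.
Numerically: E[X] ≈ 1576.3651.

E[X] = C(54,6)·2^(1−C(6,2)) = 25827165/16384 ≈ 1576.3651.


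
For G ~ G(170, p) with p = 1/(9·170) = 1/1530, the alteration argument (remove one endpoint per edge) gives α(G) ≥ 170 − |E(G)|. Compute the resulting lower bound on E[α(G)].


E[|E(G)|] = C(170, 2)·p = 14365 · (1/1530) = 169/18.
E[α(G)] ≥ n − E[|E(G)|] = 170 − 169/18 = 2891/18.
Numerically: ≈ 160.611.
(This is only a lower bound; the true E[α(G)] may be larger.)

E[α(G)] ≥ 2891/18 ≈ 160.611.


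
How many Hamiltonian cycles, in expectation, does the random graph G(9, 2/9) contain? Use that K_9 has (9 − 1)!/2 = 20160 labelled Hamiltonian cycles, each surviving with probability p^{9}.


K_9 has (9 − 1)!/2 = 20160 labelled Hamiltonian cycles.
For each such Hamiltonian cycle H, let X_H = 1 if all 9 edges of H are present in G. Then P[X_H = 1] = p^{9} = (2/9)^{9} = 512/387420489.
Summing the indicators: E[X] = Σ_H E[X_H] = 20160 · p^{9} = 20160 · 512/387420489 = 1146880/43046721.
Numerically: E[X] ≈ 0.02664.

E[X] = 20160 · (2/9)^{9} = 1146880/43046721 ≈ 0.02664.


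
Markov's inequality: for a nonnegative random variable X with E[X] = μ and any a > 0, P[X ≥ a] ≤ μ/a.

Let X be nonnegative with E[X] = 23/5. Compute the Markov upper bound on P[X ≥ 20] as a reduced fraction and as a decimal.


μ = E[X] = 23/5, a = 20.
Markov: P[X ≥ 20] ≤ μ/a = (23/5)/20 = 23/100.
Numerically: ≈ 0.230000.
(Since a = 20 > μ = 4.600000, the bound 23/100 is < 1 and informative.)

P[X ≥ 20] ≤ 23/100 ≈ 0.230000.


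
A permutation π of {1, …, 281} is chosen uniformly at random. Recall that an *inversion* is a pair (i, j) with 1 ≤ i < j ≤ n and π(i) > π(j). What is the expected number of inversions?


Write X = Σ X_I over the C(281, 2) = 39340 pairs i < j, with X_I the indicator of one inversion.
There are 39340 indicators.
For each fixed pair i < j, the values π(i) and π(j) are two distinct elements of {1, …, 281} in uniformly random order; by symmetry P[π(i) > π(j)] = 1/2.
By linearity: E[X] = 39340 · (1/2) = C(281, 2) · (1/2) = 39340/2 = 19670 ≈ 19670.000000.

E[X] = 19670 = 19670.000000.


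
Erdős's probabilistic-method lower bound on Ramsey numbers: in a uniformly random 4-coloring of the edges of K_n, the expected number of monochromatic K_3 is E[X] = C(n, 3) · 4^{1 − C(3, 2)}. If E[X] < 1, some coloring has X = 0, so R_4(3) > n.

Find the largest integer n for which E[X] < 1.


We need C(n, 3) · 4^{1 − 3} < 1, i.e. C(n, 3) < 4^{3 − 1} = 16.
Check values of n near the boundary:
  n = 3: C(3, 3) = 1; 1 < 16? YES
  n = 4: C(4, 3) = 4; 4 < 16? YES
  n = 5: C(5, 3) = 10; 10 < 16? YES
  n = 6: C(6, 3) = 20; 20 < 16? NO
  n = 7: C(7, 3) = 35; 35 < 16? NO
The largest n with C(n, 3) < 16 is n = 5 (where E[X] = 5/8 ≈ 0.625). Hence R_4(3) > 5, i.e. R_4(3) ≥ 6.

Largest n = 5; hence R_4(3) > 5.


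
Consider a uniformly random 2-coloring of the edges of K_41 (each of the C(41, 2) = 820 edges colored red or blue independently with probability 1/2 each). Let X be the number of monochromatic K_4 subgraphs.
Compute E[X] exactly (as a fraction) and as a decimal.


Let X = Σ_S X_S over the C(41, 4) = 101270 subsets S of size 4, where X_S = 1 if the K_4 on S is monochromatic.
For a fixed S, the K_4 on S has C(4, 2) = 6 edges. P[all 6 edges red] = (1/2)^6, and likewise for blue, so P[monochromatic] = 2·(1/2)^6 = 2^{1 − 6} = 1/32.
Summing: E[X] = C(41, 4) · 2^{1 − 6} = 101270 · 1/32 = 50635/16.
Numerically: E[X] ≈ 3164.688.

E[X] = C(41,4)·2^(1−C(4,2)) = 50635/16 ≈ 3164.688.


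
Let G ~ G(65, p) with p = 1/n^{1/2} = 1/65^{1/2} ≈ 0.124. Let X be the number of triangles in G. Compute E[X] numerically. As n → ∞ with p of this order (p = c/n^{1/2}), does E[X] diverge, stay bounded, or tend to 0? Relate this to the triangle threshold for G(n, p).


Number of potential triangles: C(65, 3) = 43680.
Each occurs with probability p³ ≈ (0.124)³ ≈ 1.90823e-03.
By linearity: E[X] = C(65, 3)·p³ ≈ 43680 · 1.90823e-03 ≈ 83.351.
Since α = 1/2 < 1, p = c/n^{1/2} ≫ 1/n is above the triangle threshold p ~ 1/n. Asymptotically E[X] ~ (c³/6)·n^{3(1−α)} = (1³/6)·n^{1.5} → ∞; triangles are abundant w.h.p.

E[X] ≈ 83.351; in regime p = Θ(1/n^{1/2}) E[X] diverges (above the triangle threshold p ~ 1/n).


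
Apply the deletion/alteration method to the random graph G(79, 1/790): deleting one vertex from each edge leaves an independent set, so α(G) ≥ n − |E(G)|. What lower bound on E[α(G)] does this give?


E[|E(G)|] = C(79, 2)·p = 3081 · (1/790) = 39/10.
E[α(G)] ≥ n − E[|E(G)|] = 79 − 39/10 = 751/10.
Numerically: ≈ 75.100.
(This is only a lower bound; the true E[α(G)] may be larger.)

E[α(G)] ≥ 751/10 ≈ 75.100.


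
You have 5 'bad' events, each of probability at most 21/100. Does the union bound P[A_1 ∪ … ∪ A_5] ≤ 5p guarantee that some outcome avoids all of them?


Union bound: P[∪_{i=1}^{5} A_i] ≤ Σ_i P[A_i] ≤ 5·p = 5·(21/100) = 21/20.
Numerically: 21/20 ≈ 1.050.
Is 21/20 < 1? NO.
Since the bound 21/20 is ≥ 1, the union bound is uninformative here; it does NOT by itself certify existence.

5·p = 21/20 ≈ 1.050; existence NOT certified by the union bound.


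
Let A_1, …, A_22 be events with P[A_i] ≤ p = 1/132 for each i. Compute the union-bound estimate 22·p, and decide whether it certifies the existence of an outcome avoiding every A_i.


Union bound: P[∪_{i=1}^{22} A_i] ≤ Σ_i P[A_i] ≤ 22·p = 22·(1/132) = 1/6.
Numerically: 1/6 ≈ 0.166667.
Is 1/6 < 1? YES.
Since P[∪ A_i] ≤ 1/6 < 1, the complement has P[∩ A_i^c] ≥ 1 − 1/6 = 5/6 > 0, so some outcome avoids every A_i.

22·p = 1/6 ≈ 0.166667; existence CERTIFIED by the union bound.


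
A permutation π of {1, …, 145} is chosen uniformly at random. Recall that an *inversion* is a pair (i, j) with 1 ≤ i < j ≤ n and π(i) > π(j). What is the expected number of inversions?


Write X = Σ X_I over the C(145, 2) = 10440 pairs i < j, with X_I the indicator of one inversion.
There are 10440 indicators.
For each fixed pair i < j, the values π(i) and π(j) are two distinct elements of {1, …, 145} in uniformly random order; by symmetry P[π(i) > π(j)] = 1/2.
By linearity: E[X] = 10440 · (1/2) = C(145, 2) · (1/2) = 10440/2 = 5220 ≈ 5220.000000.

E[X] = 5220 = 5220.000000.


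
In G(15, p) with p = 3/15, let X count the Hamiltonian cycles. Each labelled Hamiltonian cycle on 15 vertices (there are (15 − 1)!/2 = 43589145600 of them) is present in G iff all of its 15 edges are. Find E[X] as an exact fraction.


K_15 has (15 − 1)!/2 = 43589145600 labelled Hamiltonian cycles.
For each such Hamiltonian cycle H, let X_H = 1 if all 15 edges of H are present in G. Then P[X_H = 1] = p^{15} = (1/5)^{15} = 1/30517578125.
Summing the indicators: E[X] = Σ_H E[X_H] = 43589145600 · p^{15} = 43589145600 · 1/30517578125 = 1743565824/1220703125.
Numerically: E[X] ≈ 1.43.

E[X] = 43589145600 · (1/5)^{15} = 1743565824/1220703125 ≈ 1.43.


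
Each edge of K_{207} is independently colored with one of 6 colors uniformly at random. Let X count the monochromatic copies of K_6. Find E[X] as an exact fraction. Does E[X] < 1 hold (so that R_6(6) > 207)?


E[X] = C(207, 6) · 6^{1 − 15} = 101563230237 · 6^{−14} = 101563230237/78364164096.
As a reduced fraction: E[X] = 33854410079/26121388032 ≈ 1.2960418.
Is E[X] < 1? NO.
Since E[X] ≥ 1, the first-moment bound is inconclusive at n = 207; it does NOT by itself certify R_6(6) > 207.

E[X] = 33854410079/26121388032 ≈ 1.2960418; E[X] ≥ 1; first-moment method inconclusive here.


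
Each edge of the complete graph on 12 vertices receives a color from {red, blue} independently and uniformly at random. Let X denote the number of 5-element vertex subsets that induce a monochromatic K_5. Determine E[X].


Let X = Σ_S X_S over the C(12, 5) = 792 subsets S of size 5, where X_S = 1 if the K_5 on S is monochromatic.
For a fixed S, the K_5 on S has C(5, 2) = 10 edges. P[all 10 edges red] = (1/2)^10, and likewise for blue, so P[monochromatic] = 2·(1/2)^10 = 2^{1 − 10} = 1/512.
By linearity: E[X] = C(12, 5) · 2^{1 − 10} = 792 · 1/512 = 99/64.
Numerically: E[X] ≈ 1.547.

E[X] = C(12,5)·2^(1−C(5,2)) = 99/64 ≈ 1.547.


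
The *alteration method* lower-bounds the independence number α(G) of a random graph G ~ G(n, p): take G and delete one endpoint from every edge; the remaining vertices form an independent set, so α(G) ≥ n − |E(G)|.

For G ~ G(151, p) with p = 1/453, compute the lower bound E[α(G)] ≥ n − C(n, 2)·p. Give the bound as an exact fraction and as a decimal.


E[|E(G)|] = C(151, 2)·p = 11325 · (1/453) = 25.
E[α(G)] ≥ n − E[|E(G)|] = 151 − 25 = 126.
Numerically: ≈ 126.000000.
(This is only a lower bound; the true E[α(G)] may be larger.)

E[α(G)] ≥ 126 ≈ 126.000000.


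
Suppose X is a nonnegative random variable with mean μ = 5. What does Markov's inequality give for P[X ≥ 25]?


μ = E[X] = 5, a = 25.
Markov: P[X ≥ 25] ≤ μ/a = (5)/25 = 1/5.
Numerically: ≈ 0.200000.
(Since a = 25 > μ = 5.000000, the bound 1/5 is < 1 and informative.)

P[X ≥ 25] ≤ 1/5 ≈ 0.200000.


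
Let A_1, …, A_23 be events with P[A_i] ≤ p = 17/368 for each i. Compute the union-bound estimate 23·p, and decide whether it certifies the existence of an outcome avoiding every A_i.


Union bound: P[∪_{i=1}^{23} A_i] ≤ Σ_i P[A_i] ≤ 23·p = 23·(17/368) = 17/16.
Numerically: 17/16 ≈ 1.0625.
Is 17/16 < 1? NO.
Since the bound 17/16 is ≥ 1, the union bound is uninformative here; it does NOT by itself certify existence.

23·p = 17/16 ≈ 1.0625; existence NOT certified by the union bound.


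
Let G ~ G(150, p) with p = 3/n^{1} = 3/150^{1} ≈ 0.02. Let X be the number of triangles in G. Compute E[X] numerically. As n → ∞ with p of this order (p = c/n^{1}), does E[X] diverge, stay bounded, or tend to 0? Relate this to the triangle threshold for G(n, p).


Number of potential triangles: C(150, 3) = 551300.
Each occurs with probability p³ ≈ (0.02)³ ≈ 8.000000e-06.
By linearity: E[X] = C(150, 3)·p³ ≈ 551300 · 8.000000e-06 ≈ 4.4104.
Here α = 1, so p = 3/n is exactly at the triangle threshold p ~ 1/n. Asymptotically E[X] → c³/6 = 3³/6 = 9/2 ≈ 4.5000, a bounded constant. In this regime the triangle count is asymptotically Poisson(c³/6).

E[X] ≈ 4.4104; in regime p = Θ(1/n^{1}) E[X] stays bounded (at the triangle threshold p ~ 1/n).


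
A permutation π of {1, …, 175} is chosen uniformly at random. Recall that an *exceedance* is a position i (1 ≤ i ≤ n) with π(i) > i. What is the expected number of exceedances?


Write X = Σ_{i=1}^{175} X_i, where X_i = 1_{π(i) > i}.
For each fixed i, π(i) is uniform over {1, …, 175} (marginal of a uniform permutation), so P[π(i) > i] = (n − i)/n. Summing: Σ_{i=1}^{175} (n − i)/n = (0 + 1 + … + 174)/175 = 175(175 − 1)/(2·175) = (175 − 1)/2.
Hence E[X] = Σ_{i=1}^{175} (175 − i)/175 = 87 ≈ 87.000.

E[X] = 87 = 87.000.


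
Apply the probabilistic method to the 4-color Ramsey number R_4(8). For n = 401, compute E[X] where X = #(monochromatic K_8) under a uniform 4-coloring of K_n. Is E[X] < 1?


E[X] = C(401, 8) · 4^{1 − 28} = 15456772627710150 · 4^{−27} = 15456772627710150/18014398509481984.
As a reduced fraction: E[X] = 7728386313855075/9007199254740992 ≈ 0.8580232.
Is E[X] < 1? YES.
Since E[X] < 1, there exists a 4-coloring of K_{401} with no monochromatic K_8; hence R_4(8) > 401.

E[X] = 7728386313855075/9007199254740992 ≈ 0.8580232; E[X] < 1, so R_4(8) > 401.


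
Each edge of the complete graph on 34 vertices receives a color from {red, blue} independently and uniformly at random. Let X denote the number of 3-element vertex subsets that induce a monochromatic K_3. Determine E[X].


Let X = Σ_S X_S over the C(34, 3) = 5984 subsets S of size 3, where X_S = 1 if the K_3 on S is monochromatic.
For a fixed S, the K_3 on S has C(3, 2) = 3 edges. P[all 3 edges red] = (1/2)^3, and likewise for blue, so P[monochromatic] = 2·(1/2)^3 = 2^{1 − 3} = 1/4.
By linearity of expectation: E[X] = C(34, 3) · 2^{1 − 3} = 5984 · 1/4 = 1496.
Numerically: E[X] ≈ 1496.000.

E[X] = C(34,3)·2^(1−C(3,2)) = 1496 ≈ 1496.000.


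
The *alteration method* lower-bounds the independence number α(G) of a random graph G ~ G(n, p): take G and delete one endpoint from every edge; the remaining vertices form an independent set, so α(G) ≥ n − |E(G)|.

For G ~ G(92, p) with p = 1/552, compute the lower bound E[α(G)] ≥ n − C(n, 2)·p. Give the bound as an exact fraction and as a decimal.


E[|E(G)|] = C(92, 2)·p = 4186 · (1/552) = 91/12.
E[α(G)] ≥ n − E[|E(G)|] = 92 − 91/12 = 1013/12.
Numerically: ≈ 84.4167.
(This is only a lower bound; the true E[α(G)] may be larger.)

E[α(G)] ≥ 1013/12 ≈ 84.4167.


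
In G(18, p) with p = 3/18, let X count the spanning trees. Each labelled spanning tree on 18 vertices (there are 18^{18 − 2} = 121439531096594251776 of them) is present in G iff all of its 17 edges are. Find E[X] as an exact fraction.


K_18 has 18^{18 − 2} = 121439531096594251776 labelled spanning trees.
For each such spanning tree H, let X_H = 1 if all 17 edges of H are present in G. Then P[X_H = 1] = p^{17} = (1/6)^{17} = 1/16926659444736.
By linearity: E[X] = Σ_H E[X_H] = 121439531096594251776 · p^{17} = 121439531096594251776 · 1/16926659444736 = 14348907/2.
Numerically: E[X] ≈ 7.1745e+06.

E[X] = 121439531096594251776 · (1/6)^{17} = 14348907/2 ≈ 7.1745e+06.


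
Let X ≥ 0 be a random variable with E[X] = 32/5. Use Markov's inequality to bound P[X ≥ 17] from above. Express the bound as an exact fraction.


μ = E[X] = 32/5, a = 17.
Markov: P[X ≥ 17] ≤ μ/a = (32/5)/17 = 32/85.
Numerically: ≈ 0.376.
(Since a = 17 > μ = 6.400, the bound 32/85 is < 1 and informative.)

P[X ≥ 17] ≤ 32/85 ≈ 0.376.


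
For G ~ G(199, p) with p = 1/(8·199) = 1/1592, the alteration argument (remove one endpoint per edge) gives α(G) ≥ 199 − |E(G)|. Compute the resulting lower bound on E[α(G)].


E[|E(G)|] = C(199, 2)·p = 19701 · (1/1592) = 99/8.
E[α(G)] ≥ n − E[|E(G)|] = 199 − 99/8 = 1493/8.
Numerically: ≈ 186.625.
(This is only a lower bound; the true E[α(G)] may be larger.)

E[α(G)] ≥ 1493/8 ≈ 186.625.


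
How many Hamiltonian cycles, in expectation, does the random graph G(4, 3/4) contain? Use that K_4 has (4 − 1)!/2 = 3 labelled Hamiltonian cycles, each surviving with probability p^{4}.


K_4 has (4 − 1)!/2 = 3 labelled Hamiltonian cycles.
For each such Hamiltonian cycle H, let X_H = 1 if all 4 edges of H are present in G. Then P[X_H = 1] = p^{4} = (3/4)^{4} = 81/256.
By linearity of expectation: E[X] = Σ_H E[X_H] = 3 · p^{4} = 3 · 81/256 = 243/256.
Numerically: E[X] ≈ 0.949219.

E[X] = 3 · (3/4)^{4} = 243/256 ≈ 0.949219.


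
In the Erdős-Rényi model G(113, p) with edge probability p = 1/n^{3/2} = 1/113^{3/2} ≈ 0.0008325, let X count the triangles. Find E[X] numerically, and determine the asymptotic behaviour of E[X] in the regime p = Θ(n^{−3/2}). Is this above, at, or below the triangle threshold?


Number of potential triangles: C(113, 3) = 234136.
Each occurs with probability p³ ≈ (0.0008325)³ ≈ 5.7696173e-10.
By linearity: E[X] = C(113, 3)·p³ ≈ 234136 · 5.7696173e-10 ≈ 0.00014.
Since α = 3/2 > 1, p = c/n^{3/2} = o(1/n) is below the triangle threshold p ~ 1/n. Asymptotically E[X] ~ (c³/6)·n^{3(1−α)} = (1³/6)·n^{-1.5} → 0, so by Markov's inequality G has no triangles w.h.p.

E[X] ≈ 0.00014; in regime p = Θ(1/n^{3/2}) E[X] tends to 0 (below the triangle threshold p ~ 1/n).


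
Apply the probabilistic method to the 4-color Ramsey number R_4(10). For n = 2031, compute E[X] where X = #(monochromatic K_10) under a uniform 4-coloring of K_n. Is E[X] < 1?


E[X] = C(2031, 10) · 4^{1 − 45} = 321883478221675085423322615 · 4^{−44} = 321883478221675085423322615/309485009821345068724781056.
As a reduced fraction: E[X] = 321883478221675085423322615/309485009821345068724781056 ≈ 1.040062.
Is E[X] < 1? NO.
Since E[X] ≥ 1, the first-moment bound is inconclusive at n = 2031; it does NOT by itself certify R_4(10) > 2031.

E[X] = 321883478221675085423322615/309485009821345068724781056 ≈ 1.040062; E[X] ≥ 1; first-moment method inconclusive here.


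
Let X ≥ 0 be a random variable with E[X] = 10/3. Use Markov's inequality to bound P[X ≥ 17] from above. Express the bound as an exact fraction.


μ = E[X] = 10/3, a = 17.
Markov: P[X ≥ 17] ≤ μ/a = (10/3)/17 = 10/51.
Numerically: ≈ 0.196.
(Since a = 17 > μ = 3.333, the bound 10/51 is < 1 and informative.)

P[X ≥ 17] ≤ 10/51 ≈ 0.196.


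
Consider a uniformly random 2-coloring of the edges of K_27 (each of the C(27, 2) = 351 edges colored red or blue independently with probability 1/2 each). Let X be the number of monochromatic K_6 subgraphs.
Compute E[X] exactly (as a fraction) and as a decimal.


Let X = Σ_S X_S over the C(27, 6) = 296010 subsets S of size 6, where X_S = 1 if the K_6 on S is monochromatic.
For a fixed S, the K_6 on S has C(6, 2) = 15 edges. P[all 15 edges red] = (1/2)^15, and likewise for blue, so P[monochromatic] = 2·(1/2)^15 = 2^{1 − 15} = 1/16384.
By linearity: E[X] = C(27, 6) · 2^{1 − 15} = 296010 · 1/16384 = 148005/8192.
Numerically: E[X] ≈ 18.0670.

E[X] = C(27,6)·2^(1−C(6,2)) = 148005/8192 ≈ 18.0670.


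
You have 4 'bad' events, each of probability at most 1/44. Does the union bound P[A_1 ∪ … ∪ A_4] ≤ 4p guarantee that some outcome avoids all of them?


Union bound: P[∪_{i=1}^{4} A_i] ≤ Σ_i P[A_i] ≤ 4·p = 4·(1/44) = 1/11.
Numerically: 1/11 ≈ 0.0909091.
Is 1/11 < 1? YES.
Since P[∪ A_i] ≤ 1/11 < 1, the complement has P[∩ A_i^c] ≥ 1 − 1/11 = 10/11 > 0, so some outcome avoids every A_i.

4·p = 1/11 ≈ 0.0909091; existence CERTIFIED by the union bound.


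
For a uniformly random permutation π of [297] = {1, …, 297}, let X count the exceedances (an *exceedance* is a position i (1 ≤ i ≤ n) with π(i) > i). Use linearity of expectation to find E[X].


Write X = Σ_{i=1}^{297} X_i, where X_i = 1_{π(i) > i}.
For each fixed i, π(i) is uniform over {1, …, 297} (marginal of a uniform permutation), so P[π(i) > i] = (n − i)/n. Summing: Σ_{i=1}^{297} (n − i)/n = (0 + 1 + … + 296)/297 = 297(297 − 1)/(2·297) = (297 − 1)/2.
Hence E[X] = Σ_{i=1}^{297} (297 − i)/297 = 148 ≈ 148.000000.

E[X] = 148 = 148.000000.


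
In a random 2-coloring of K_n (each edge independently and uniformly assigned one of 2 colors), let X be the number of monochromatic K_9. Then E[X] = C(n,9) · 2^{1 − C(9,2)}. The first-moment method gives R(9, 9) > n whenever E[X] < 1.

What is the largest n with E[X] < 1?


We need C(n, 9) · 2^{1 − 36} < 1, i.e. C(n, 9) < 2^{36 − 1} = 34359738368.
Check values of n near the boundary:
  n = 61: C(61, 9) = 17341763505; 17341763505 < 34359738368? YES
  n = 62: C(62, 9) = 20286591270; 20286591270 < 34359738368? YES
  n = 63: C(63, 9) = 23667689815; 23667689815 < 34359738368? YES
  n = 64: C(64, 9) = 27540584512; 27540584512 < 34359738368? YES
  n = 65: C(65, 9) = 31966749880; 31966749880 < 34359738368? YES
  n = 66: C(66, 9) = 37014131440; 37014131440 < 34359738368? NO
  n = 67: C(67, 9) = 42757703560; 42757703560 < 34359738368? NO
  n = 68: C(68, 9) = 49280065120; 49280065120 < 34359738368? NO
The largest n with C(n, 9) < 34359738368 is n = 65 (where E[X] = 3995843735/4294967296 ≈ 0.930355). Hence R(9, 9) > 65, i.e. R(9, 9) ≥ 66.

Largest n = 65; hence R(9, 9) > 65.
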